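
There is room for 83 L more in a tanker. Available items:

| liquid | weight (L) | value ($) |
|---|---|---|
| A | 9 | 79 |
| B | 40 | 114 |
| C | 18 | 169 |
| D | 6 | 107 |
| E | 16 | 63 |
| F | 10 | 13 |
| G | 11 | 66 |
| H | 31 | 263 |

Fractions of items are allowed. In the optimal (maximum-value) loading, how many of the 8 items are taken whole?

5

Greedy by value/weight ratio, highest first.
Ratios (sorted): D 17.83, C 9.39, A 8.78, H 8.48, G 6.00, E 3.94, B 2.85, F 1.30
take D (6 @ 107); take C (18 @ 169); take A (9 @ 79); take H (31 @ 263); take G (11 @ 66); take 8/16 of E → 31.50. Capacity used 83/83.
5 item(s) taken whole; one partial (take 8/16 of E).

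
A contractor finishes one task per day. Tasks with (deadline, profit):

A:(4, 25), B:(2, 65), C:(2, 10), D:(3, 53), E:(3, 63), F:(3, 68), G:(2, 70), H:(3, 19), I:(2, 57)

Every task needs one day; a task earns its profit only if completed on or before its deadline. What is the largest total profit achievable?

228

Sort by profit descending; place each in the latest free slot ≤ its deadline.
By profit: G(d2,70), F(d3,68), B(d2,65), E(d3,63), I(d2,57), D(d3,53), A(d4,25), H(d3,19), C(d2,10)
G→slot 2; F→slot 3; B→slot 1; E skipped; I skipped; D skipped; A→slot 4; H skipped; C skipped.
Profit = 65 + 70 + 68 + 25 = 228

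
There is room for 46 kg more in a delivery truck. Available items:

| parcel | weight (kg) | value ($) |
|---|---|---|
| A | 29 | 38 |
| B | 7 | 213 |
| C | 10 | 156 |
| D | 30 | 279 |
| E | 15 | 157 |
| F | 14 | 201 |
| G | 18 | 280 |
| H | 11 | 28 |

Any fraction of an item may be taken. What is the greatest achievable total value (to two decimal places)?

Greedy by value/weight ratio, highest first.
Order: B (213/7=30.43) > C (156/10=15.60) > G (280/18=15.56) > F (201/14=14.36) > E (157/15=10.47) > D (279/30=9.30) > H (28/11=2.55) > A (38/29=1.31)
Fill: take B (7 @ 213) → take C (10 @ 156) → take G (18 @ 280) → take 11/14 of F → 157.93; 46/46 used.
Total value = 806.93

806.93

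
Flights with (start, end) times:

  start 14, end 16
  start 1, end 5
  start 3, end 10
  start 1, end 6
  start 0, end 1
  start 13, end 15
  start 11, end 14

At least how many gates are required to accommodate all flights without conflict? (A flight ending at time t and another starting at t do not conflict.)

3

Count concurrent intervals with a sweep; the peak is the room count.
starts: [0, 1, 1, 3, 11, 13, 14]
ends:   [1, 5, 6, 10, 14, 15, 16]
s0→1 e1→0 s1→1 s1→2 s3→3  — peak 3.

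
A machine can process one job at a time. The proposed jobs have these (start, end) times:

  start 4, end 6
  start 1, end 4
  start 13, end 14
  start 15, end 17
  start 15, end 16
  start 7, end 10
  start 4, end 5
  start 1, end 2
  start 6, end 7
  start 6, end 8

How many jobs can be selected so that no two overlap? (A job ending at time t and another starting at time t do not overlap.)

Sorted by end: (1,2)  (1,4)  (4,5)  (4,6)  (6,7)  (6,8)  (7,10)  (13,14)  (15,16)  (15,17)
take (1,2); skip (1,4); take (4,5); skip (4,6); take (6,7); take (7,10); take (13,14); take (15,16).
Selected 6 jobs.

6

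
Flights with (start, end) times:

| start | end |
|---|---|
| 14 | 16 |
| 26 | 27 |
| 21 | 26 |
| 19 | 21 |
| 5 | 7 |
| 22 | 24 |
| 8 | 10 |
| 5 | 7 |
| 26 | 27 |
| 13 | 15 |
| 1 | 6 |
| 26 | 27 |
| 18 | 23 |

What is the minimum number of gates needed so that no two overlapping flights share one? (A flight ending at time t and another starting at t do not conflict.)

Events (time:±→running): 1:+→1 5:+→2 5:+→3 … peak 3.

3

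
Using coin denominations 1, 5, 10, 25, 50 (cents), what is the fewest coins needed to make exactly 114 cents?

114 = 2×50 + 1×10 + 4×1
Total coins = 2 + 1 + 4 = 7

7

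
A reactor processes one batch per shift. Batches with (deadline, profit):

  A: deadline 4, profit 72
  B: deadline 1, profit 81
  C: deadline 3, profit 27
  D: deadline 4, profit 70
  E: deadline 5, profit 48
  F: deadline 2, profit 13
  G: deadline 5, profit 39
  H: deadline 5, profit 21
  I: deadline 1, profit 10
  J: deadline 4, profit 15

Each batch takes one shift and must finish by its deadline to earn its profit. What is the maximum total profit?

Sort by profit descending; place each in the latest free slot ≤ its deadline.
Profit order: B=81 A=72 D=70 E=48 G=39 C=27 H=21 J=15 F=13 I=10
Assign: B→slot 1, A→slot 4, D→slot 3, E→slot 5, G→slot 2, C skipped, H skipped, J skipped, F skipped, I skipped.
Slots: [1:B] [2:G] [3:D] [4:A] [5:E]
Profit = 81 + 39 + 70 + 72 + 48 = 310

310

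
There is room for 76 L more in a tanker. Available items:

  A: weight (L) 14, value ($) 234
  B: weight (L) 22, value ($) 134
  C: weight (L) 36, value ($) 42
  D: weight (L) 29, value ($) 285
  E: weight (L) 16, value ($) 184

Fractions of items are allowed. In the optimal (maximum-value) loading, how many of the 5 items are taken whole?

3

Greedy by value/weight ratio, highest first.
Order: A (234/14=16.71) > E (184/16=11.50) > D (285/29=9.83) > B (134/22=6.09) > C (42/36=1.17)
Fill: take A (14 @ 234) → take E (16 @ 184) → take D (29 @ 285) → take 17/22 of B → 103.55; 76/76 used.
3 item(s) taken whole; one partial (take 17/22 of B).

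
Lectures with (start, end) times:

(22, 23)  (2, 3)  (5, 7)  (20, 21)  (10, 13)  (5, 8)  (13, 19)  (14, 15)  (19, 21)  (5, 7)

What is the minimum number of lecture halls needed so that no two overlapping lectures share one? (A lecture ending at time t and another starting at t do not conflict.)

starts: [2, 5, 5, 5, 10, 13, 14, 19, 20, 22]
ends:   [3, 7, 7, 8, 13, 15, 19, 21, 21, 23]
s2→1 e3→0 s5→1 s5→2 s5→3  — peak 3.

3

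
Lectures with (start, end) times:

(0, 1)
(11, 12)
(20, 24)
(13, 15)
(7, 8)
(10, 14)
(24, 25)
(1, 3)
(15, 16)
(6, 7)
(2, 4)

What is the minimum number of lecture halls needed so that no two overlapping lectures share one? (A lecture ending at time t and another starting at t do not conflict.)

Count concurrent intervals with a sweep; the peak is the room count.
Events (time:±→running): 0:+→1 1:-→0 1:+→1 2:+→2 … peak 2.

2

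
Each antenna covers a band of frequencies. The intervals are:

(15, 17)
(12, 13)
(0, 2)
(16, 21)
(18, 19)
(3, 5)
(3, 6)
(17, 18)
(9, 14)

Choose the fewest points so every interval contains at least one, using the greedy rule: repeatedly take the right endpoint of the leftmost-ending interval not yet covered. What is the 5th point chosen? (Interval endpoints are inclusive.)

By right end: [0,2]  [3,5]  [3,6]  [12,13]  [9,14]  [15,17]  [17,18]  [18,19]  [16,21]
[0,2] uncovered → point at 2; [3,5] uncovered → point at 5; [12,13] uncovered → point at 13; [15,17] uncovered → point at 17; [18,19] uncovered → point at 19.
Points: 2, 5, 13, 17, 19 (5 total).

19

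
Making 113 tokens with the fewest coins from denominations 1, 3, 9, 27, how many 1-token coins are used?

2

Use the largest denomination that fits, subtract, and repeat.
113 − 4×27→5 − 1×3→2 − 2×1→0
Count of 1: 2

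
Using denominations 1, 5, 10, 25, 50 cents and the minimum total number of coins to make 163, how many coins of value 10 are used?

163 = 3×50 + 1×10 + 3×1
Count of 10: 1

1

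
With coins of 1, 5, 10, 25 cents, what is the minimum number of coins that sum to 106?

Greedy: take as many of the largest coin as possible, then repeat with the remainder.
106 = 4×25 + 1×5 + 1×1
Total coins = 4 + 1 + 1 = 6

6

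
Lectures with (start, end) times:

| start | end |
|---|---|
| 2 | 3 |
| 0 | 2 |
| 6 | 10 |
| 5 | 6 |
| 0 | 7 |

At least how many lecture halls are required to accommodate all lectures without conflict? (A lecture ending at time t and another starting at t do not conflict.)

Events (time:±→running): 0:+→1 0:+→2 … peak 2.

2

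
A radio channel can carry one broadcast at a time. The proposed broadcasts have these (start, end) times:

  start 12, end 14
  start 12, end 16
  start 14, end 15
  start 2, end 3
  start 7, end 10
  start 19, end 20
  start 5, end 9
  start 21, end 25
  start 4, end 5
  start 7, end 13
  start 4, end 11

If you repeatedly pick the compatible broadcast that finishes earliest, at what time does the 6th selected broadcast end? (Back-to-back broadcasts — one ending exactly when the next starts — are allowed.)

Greedy by earliest finish: after sorting by end time, pick each interval compatible with the last pick.
By end time: (2,3), (4,5), (5,9), (7,10), (4,11), (7,13), (12,14), (14,15), (12,16), (19,20), (21,25).
Pick (2,3); next start ≥ 3 → (4,5); next start ≥ 5 → (5,9); next start ≥ 9 → (12,14); next start ≥ 14 → (14,15); next start ≥ 15 → (19,20); next start ≥ 20 → (21,25).
Selected: (2,3) (4,5) (5,9) (12,14) (14,15) (19,20) (21,25)

20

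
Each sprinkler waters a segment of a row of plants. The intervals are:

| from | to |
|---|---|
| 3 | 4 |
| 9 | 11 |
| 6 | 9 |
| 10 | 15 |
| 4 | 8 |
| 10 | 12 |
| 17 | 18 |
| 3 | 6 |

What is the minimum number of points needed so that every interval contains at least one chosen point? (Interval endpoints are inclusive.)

By right end: [3,4]  [3,6]  [4,8]  [6,9]  [9,11]  [10,12]  [10,15]  [17,18]
[3,4] uncovered → point at 4; [6,9] uncovered → point at 9; [10,12] uncovered → point at 12; [17,18] uncovered → point at 18.
Points: 4, 9, 12, 18 (4 total).

4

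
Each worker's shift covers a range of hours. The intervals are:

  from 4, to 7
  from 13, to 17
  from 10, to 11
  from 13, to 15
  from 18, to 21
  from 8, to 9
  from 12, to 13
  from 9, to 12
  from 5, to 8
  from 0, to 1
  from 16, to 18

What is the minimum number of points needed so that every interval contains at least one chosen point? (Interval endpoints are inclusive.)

Sort by right endpoint; whenever an interval is uncovered, place a point at its right end.
By right end: [0,1]  [4,7]  [5,8]  [8,9]  [10,11]  [9,12]  [12,13]  [13,15]  [13,17]  [16,18]  [18,21]
[0,1] uncovered → point at 1; [4,7] uncovered → point at 7; [8,9] uncovered → point at 9; [10,11] uncovered → point at 11; [12,13] uncovered → point at 13; [16,18] uncovered → point at 18.
Points: 1, 7, 9, 11, 13, 18 (6 total).

6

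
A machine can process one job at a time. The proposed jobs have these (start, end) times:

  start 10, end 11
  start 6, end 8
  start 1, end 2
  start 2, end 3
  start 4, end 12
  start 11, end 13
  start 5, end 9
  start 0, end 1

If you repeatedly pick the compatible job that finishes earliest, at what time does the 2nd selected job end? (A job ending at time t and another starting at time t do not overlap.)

Order by finish time; keep every interval that doesn't clash with the previous kept one.
By end time: (0,1), (1,2), (2,3), (6,8), (5,9), (10,11), (4,12), (11,13).
Pick (0,1); next start ≥ 1 → (1,2); next start ≥ 2 → (2,3); next start ≥ 3 → (6,8); next start ≥ 8 → (10,11); next start ≥ 11 → (11,13).
Selected: (0,1) (1,2) (2,3) (6,8) (10,11) (11,13)

2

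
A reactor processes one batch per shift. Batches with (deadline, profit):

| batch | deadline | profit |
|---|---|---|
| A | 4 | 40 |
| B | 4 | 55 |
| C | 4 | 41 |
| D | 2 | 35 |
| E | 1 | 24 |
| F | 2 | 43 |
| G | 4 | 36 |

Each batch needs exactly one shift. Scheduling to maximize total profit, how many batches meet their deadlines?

4

By profit: B(d4,55), F(d2,43), C(d4,41), A(d4,40), G(d4,36), D(d2,35), E(d1,24)
B→slot 4; F→slot 2; C→slot 3; A→slot 1; G skipped; D skipped; E skipped.
4 of 7 scheduled.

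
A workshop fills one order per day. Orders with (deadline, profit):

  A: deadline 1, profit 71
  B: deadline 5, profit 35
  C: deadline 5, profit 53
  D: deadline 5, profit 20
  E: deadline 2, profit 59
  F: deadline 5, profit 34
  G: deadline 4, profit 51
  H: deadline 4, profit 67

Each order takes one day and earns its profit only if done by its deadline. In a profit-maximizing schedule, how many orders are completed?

5

Profit order: A=71 H=67 E=59 C=53 G=51 B=35 F=34 D=20
Assign: A→slot 1, H→slot 4, E→slot 2, C→slot 5, G→slot 3, B skipped, F skipped, D skipped.
Slots: [1:A] [2:E] [3:G] [4:H] [5:C]
5 of 8 scheduled.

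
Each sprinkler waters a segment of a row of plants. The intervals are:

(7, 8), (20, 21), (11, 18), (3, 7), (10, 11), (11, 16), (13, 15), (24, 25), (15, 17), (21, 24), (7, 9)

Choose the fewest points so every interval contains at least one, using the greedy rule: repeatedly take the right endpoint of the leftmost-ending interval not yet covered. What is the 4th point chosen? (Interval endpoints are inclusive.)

21

Sorted: [3,7] [7,8] [7,9] [10,11] [13,15] [11,16] [15,17] [11,18] [20,21] [21,24] [24,25]
{[3,7],[7,8],[7,9]} hit by 7; {[10,11]} hit by 11; {[13,15],[11,16],[15,17],[11,18]} hit by 15; {[20,21],[21,24]} hit by 21; {[24,25]} hit by 25.
Points: 7, 11, 15, 21, 25 (5 total).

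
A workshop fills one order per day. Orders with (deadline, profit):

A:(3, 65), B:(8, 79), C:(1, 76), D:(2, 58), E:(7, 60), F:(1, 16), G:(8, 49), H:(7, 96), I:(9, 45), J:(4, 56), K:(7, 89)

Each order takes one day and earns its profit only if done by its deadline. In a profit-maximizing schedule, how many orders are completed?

By profit: H(d7,96), K(d7,89), B(d8,79), C(d1,76), A(d3,65), E(d7,60), D(d2,58), J(d4,56), G(d8,49), I(d9,45), F(d1,16)
H→slot 7; K→slot 6; B→slot 8; C→slot 1; A→slot 3; E→slot 5; D→slot 2; J→slot 4; G skipped; I→slot 9; F skipped.
9 of 11 scheduled.

9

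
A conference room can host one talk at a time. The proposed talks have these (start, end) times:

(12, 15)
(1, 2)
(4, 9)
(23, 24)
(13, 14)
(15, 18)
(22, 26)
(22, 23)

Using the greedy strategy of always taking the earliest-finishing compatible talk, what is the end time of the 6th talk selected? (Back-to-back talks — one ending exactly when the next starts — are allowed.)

By end time: (1,2), (4,9), (13,14), (12,15), (15,18), (22,23), (23,24), (22,26).
Pick (1,2); next start ≥ 2 → (4,9); next start ≥ 9 → (13,14); next start ≥ 14 → (15,18); next start ≥ 18 → (22,23); next start ≥ 23 → (23,24).
Selected: (1,2) (4,9) (13,14) (15,18) (22,23) (23,24)

24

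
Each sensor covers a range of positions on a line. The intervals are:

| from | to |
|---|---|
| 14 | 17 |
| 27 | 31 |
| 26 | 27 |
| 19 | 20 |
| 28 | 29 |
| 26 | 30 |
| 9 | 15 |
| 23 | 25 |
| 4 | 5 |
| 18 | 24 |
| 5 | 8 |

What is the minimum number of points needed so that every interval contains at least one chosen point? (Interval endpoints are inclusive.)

6

Sort by right endpoint; whenever an interval is uncovered, place a point at its right end.
Sorted: [4,5] [5,8] [9,15] [14,17] [19,20] [18,24] [23,25] [26,27] [28,29] [26,30] [27,31]
{[4,5],[5,8]} hit by 5; {[9,15],[14,17]} hit by 15; {[19,20],[18,24]} hit by 20; {[23,25]} hit by 25; {[26,27]} hit by 27; {[28,29],[26,30],[27,31]} hit by 29.
Points: 5, 15, 20, 25, 27, 29 (6 total).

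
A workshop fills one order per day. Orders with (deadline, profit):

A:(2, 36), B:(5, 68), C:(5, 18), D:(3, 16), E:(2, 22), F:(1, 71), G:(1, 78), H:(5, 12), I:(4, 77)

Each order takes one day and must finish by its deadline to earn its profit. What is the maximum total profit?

277

Profit order: G=78 I=77 F=71 B=68 A=36 E=22 C=18 D=16 H=12
Assign: G→slot 1, I→slot 4, F skipped, B→slot 5, A→slot 2, E skipped, C→slot 3, D skipped, H skipped.
Slots: [1:G] [2:A] [3:C] [4:I] [5:B]
Profit = 78 + 36 + 18 + 77 + 68 = 277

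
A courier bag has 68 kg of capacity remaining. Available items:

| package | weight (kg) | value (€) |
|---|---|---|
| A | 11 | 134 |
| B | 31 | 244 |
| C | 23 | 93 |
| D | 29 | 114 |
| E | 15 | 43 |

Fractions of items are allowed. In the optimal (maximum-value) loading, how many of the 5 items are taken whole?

Order: A (134/11=12.18) > B (244/31=7.87) > C (93/23=4.04) > D (114/29=3.93) > E (43/15=2.87)
Fill: take A (11 @ 134) → take B (31 @ 244) → take C (23 @ 93) → take 3/29 of D → 11.79; 68/68 used.
3 item(s) taken whole; one partial (take 3/29 of D).

3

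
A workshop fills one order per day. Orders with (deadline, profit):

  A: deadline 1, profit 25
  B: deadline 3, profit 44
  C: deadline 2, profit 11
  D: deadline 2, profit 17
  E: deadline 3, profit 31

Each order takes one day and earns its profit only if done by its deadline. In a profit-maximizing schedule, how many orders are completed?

Sort by profit descending; place each in the latest free slot ≤ its deadline.
By profit: B(d3,44), E(d3,31), A(d1,25), D(d2,17), C(d2,11)
B→slot 3; E→slot 2; A→slot 1; D skipped; C skipped.
3 of 5 scheduled.

3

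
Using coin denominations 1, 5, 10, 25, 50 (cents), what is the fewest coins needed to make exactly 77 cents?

77 − 1×50→27 − 1×25→2 − 2×1→0
Total coins = 1 + 1 + 2 = 4

4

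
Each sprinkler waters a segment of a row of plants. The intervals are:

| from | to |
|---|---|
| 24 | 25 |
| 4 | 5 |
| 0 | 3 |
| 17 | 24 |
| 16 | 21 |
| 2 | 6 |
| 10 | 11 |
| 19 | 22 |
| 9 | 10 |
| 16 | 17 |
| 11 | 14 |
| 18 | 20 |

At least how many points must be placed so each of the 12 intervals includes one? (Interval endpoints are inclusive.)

By right end: [0,3]  [4,5]  [2,6]  [9,10]  [10,11]  [11,14]  [16,17]  [18,20]  [16,21]  [19,22]  [17,24]  [24,25]
[0,3] uncovered → point at 3; [4,5] uncovered → point at 5; [9,10] uncovered → point at 10; [11,14] uncovered → point at 14; [16,17] uncovered → point at 17; [18,20] uncovered → point at 20; [24,25] uncovered → point at 25.
Points: 3, 5, 10, 14, 17, 20, 25 (7 total).

7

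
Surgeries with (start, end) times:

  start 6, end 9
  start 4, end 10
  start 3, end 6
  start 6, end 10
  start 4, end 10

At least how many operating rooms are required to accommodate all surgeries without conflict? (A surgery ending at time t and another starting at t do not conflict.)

The answer is the maximum number of intervals overlapping at any instant.
Events (time:±→running): 3:+→1 4:+→2 4:+→3 6:-→2 6:+→3 6:+→4 … peak 4.

4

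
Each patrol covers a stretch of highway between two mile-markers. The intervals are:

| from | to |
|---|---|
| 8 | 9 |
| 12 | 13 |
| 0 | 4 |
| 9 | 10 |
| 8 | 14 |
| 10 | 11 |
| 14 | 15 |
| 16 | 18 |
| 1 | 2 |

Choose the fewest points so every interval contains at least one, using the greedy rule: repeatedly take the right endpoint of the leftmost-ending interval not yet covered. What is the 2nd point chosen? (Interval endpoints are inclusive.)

9

Process intervals by earliest right end; each time one isn't hit yet, stab at its right endpoint.
Sorted: [1,2] [0,4] [8,9] [9,10] [10,11] [12,13] [8,14] [14,15] [16,18]
{[1,2],[0,4]} hit by 2; {[8,9],[9,10]} hit by 9; {[10,11]} hit by 11; {[12,13],[8,14]} hit by 13; {[14,15]} hit by 15; {[16,18]} hit by 18.
Points: 2, 9, 11, 13, 15, 18 (6 total).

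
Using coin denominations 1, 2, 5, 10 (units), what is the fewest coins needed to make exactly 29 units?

5

Greedy: take as many of the largest coin as possible, then repeat with the remainder.
29 = 2×10 + 1×5 + 2×2
Total coins = 2 + 1 + 2 = 5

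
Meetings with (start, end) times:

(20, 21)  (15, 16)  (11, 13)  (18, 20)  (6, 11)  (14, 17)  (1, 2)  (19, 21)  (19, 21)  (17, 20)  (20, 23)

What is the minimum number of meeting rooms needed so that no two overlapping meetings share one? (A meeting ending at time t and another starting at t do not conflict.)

4

Count concurrent intervals with a sweep; the peak is the room count.
Events (time:±→running): 1:+→1 2:-→0 6:+→1 11:-→0 11:+→1 13:-→0 14:+→1 15:+→2 16:-→1 17:-→0 17:+→1 18:+→2 19:+→3 19:+→4 … peak 4.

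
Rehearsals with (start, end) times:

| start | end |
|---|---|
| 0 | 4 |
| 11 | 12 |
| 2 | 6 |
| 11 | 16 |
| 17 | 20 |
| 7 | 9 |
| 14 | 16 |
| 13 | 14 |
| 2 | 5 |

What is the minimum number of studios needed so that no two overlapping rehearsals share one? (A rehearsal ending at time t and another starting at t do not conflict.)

Events (time:±→running): 0:+→1 2:+→2 2:+→3 … peak 3.

3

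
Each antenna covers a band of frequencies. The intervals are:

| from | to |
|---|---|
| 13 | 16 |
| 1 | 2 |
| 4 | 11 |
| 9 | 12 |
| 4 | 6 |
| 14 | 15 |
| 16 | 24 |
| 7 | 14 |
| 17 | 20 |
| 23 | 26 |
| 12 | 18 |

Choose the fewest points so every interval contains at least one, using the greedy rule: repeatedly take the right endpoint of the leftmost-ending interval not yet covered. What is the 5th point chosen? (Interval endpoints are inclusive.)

20

Sort by right endpoint; whenever an interval is uncovered, place a point at its right end.
Sorted: [1,2] [4,6] [4,11] [9,12] [7,14] [14,15] [13,16] [12,18] [17,20] [16,24] [23,26]
{[1,2]} hit by 2; {[4,6],[4,11]} hit by 6; {[9,12],[7,14]} hit by 12; {[14,15],[13,16],[12,18]} hit by 15; {[17,20],[16,24]} hit by 20; {[23,26]} hit by 26.
Points: 2, 6, 12, 15, 20, 26 (6 total).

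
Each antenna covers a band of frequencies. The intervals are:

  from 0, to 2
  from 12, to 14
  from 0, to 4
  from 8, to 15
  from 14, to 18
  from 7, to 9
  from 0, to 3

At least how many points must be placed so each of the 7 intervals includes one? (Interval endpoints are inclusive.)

3

Sorted: [0,2] [0,3] [0,4] [7,9] [12,14] [8,15] [14,18]
{[0,2],[0,3],[0,4]} hit by 2; {[7,9]} hit by 9; {[12,14],[8,15],[14,18]} hit by 14.
Points: 2, 9, 14 (3 total).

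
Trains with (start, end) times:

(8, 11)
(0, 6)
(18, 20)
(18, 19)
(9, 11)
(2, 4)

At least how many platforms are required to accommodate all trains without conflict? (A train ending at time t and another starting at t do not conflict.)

2

starts: [0, 2, 8, 9, 18, 18]
ends:   [4, 6, 11, 11, 19, 20]
s0→1 s2→2  — peak 2.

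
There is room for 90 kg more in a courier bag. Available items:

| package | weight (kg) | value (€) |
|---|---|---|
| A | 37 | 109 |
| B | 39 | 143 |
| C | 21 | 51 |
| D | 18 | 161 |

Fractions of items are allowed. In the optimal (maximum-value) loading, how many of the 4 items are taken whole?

Greedy by value/weight ratio, highest first.
Order: D (161/18=8.94) > B (143/39=3.67) > A (109/37=2.95) > C (51/21=2.43)
Fill: take D (18 @ 161) → take B (39 @ 143) → take 33/37 of A → 97.22; 90/90 used.
2 item(s) taken whole; one partial (take 33/37 of A).

2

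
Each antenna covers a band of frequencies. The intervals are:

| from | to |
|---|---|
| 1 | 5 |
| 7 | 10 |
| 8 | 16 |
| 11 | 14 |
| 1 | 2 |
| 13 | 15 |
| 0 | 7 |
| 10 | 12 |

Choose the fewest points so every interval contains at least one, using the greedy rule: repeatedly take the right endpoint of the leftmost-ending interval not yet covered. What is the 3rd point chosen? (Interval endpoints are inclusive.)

Sort by right endpoint; whenever an interval is uncovered, place a point at its right end.
Sorted: [1,2] [1,5] [0,7] [7,10] [10,12] [11,14] [13,15] [8,16]
{[1,2],[1,5],[0,7]} hit by 2; {[7,10],[10,12]} hit by 10; {[11,14],[13,15],[8,16]} hit by 14.
Points: 2, 10, 14 (3 total).

14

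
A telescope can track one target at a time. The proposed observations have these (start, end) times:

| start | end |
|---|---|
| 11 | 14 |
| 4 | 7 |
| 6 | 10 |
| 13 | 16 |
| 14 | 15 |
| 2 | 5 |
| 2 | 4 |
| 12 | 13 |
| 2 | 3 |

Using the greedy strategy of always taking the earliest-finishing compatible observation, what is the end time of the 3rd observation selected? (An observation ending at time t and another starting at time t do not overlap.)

13

By end time: (2,3), (2,4), (2,5), (4,7), (6,10), (12,13), (11,14), (14,15), (13,16).
Pick (2,3); next start ≥ 3 → (4,7); next start ≥ 7 → (12,13); next start ≥ 13 → (14,15).
Selected: (2,3) (4,7) (12,13) (14,15)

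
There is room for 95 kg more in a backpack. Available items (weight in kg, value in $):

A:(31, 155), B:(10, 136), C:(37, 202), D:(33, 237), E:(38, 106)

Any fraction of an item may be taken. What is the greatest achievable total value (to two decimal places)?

Order: B (136/10=13.60) > D (237/33=7.18) > C (202/37=5.46) > A (155/31=5.00) > E (106/38=2.79)
Fill: take B (10 @ 136) → take D (33 @ 237) → take C (37 @ 202) → take 15/31 of A → 75.00; 95/95 used.
Total value = 650.00

650.00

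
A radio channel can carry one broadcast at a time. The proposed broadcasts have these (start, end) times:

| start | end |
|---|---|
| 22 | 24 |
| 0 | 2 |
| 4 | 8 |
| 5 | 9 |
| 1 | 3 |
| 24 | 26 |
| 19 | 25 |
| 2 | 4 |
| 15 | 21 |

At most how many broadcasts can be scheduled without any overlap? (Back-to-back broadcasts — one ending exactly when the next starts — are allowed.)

6

By end time: (0,2), (1,3), (2,4), (4,8), (5,9), (15,21), (22,24), (19,25), (24,26).
Pick (0,2); next start ≥ 2 → (2,4); next start ≥ 4 → (4,8); next start ≥ 8 → (15,21); next start ≥ 21 → (22,24); next start ≥ 24 → (24,26).
Selected 6 broadcasts.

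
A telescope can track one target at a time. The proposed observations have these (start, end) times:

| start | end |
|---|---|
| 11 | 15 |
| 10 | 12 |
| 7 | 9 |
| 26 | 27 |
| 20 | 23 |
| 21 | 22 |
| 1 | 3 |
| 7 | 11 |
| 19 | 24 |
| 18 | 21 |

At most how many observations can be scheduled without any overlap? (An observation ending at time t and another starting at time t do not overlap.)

6

Order by finish time; keep every interval that doesn't clash with the previous kept one.
Sorted by end: (1,3)  (7,9)  (7,11)  (10,12)  (11,15)  (18,21)  (21,22)  (20,23)  (19,24)  (26,27)
take (1,3); take (7,9); take (10,12); skip (11,15); take (18,21); take (21,22); take (26,27).
Selected 6 observations.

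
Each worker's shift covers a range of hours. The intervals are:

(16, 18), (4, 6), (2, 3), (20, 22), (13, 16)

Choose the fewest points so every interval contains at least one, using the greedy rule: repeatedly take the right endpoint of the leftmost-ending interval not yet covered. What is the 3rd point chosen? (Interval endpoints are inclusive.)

16

Sort by right endpoint; whenever an interval is uncovered, place a point at its right end.
Sorted: [2,3] [4,6] [13,16] [16,18] [20,22]
{[2,3]} hit by 3; {[4,6]} hit by 6; {[13,16],[16,18]} hit by 16; {[20,22]} hit by 22.
Points: 3, 6, 16, 22 (4 total).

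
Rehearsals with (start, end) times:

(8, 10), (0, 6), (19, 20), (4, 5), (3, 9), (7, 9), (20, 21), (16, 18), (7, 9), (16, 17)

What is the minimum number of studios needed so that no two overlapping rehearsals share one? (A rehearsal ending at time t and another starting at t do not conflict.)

4

The answer is the maximum number of intervals overlapping at any instant.
starts: [0, 3, 4, 7, 7, 8, 16, 16, 19, 20]
ends:   [5, 6, 9, 9, 9, 10, 17, 18, 20, 21]
s0→1 s3→2 s4→3 e5→2 e6→1 s7→2 s7→3 s8→4  — peak 4.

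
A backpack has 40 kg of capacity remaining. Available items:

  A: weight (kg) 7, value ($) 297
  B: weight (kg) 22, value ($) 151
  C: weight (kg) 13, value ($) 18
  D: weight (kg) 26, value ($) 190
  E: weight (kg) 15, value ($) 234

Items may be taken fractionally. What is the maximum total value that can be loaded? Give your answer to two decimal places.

Sort by value per unit weight and fill in that order.
Ratios (sorted): A 42.43, E 15.60, D 7.31, B 6.86, C 1.38
take A (7 @ 297); take E (15 @ 234); take 18/26 of D → 131.54. Capacity used 40/40.
Total value = 662.54

662.54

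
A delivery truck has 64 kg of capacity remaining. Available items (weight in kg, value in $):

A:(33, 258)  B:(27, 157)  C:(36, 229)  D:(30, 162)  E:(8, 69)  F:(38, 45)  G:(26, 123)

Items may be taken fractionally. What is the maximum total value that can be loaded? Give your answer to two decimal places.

473.31

Sort by value per unit weight and fill in that order.
Order: E (69/8=8.62) > A (258/33=7.82) > C (229/36=6.36) > B (157/27=5.81) > D (162/30=5.40) > G (123/26=4.73) > F (45/38=1.18)
Fill: take E (8 @ 69) → take A (33 @ 258) → take 23/36 of C → 146.31; 64/64 used.
Total value = 473.31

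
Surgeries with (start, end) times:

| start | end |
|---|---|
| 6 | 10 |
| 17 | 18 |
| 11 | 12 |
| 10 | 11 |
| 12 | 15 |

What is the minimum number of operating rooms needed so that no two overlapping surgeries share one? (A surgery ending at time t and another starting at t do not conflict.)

1

Count concurrent intervals with a sweep; the peak is the room count.
Events (time:±→running): 6:+→1 … peak 1.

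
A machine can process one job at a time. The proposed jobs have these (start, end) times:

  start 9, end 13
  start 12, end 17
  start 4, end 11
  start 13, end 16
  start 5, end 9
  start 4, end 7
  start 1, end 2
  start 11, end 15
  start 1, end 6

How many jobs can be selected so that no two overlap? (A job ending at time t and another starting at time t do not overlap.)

Greedy by earliest finish: after sorting by end time, pick each interval compatible with the last pick.
By end time: (1,2), (1,6), (4,7), (5,9), (4,11), (9,13), (11,15), (13,16), (12,17).
Pick (1,2); next start ≥ 2 → (4,7); next start ≥ 7 → (9,13); next start ≥ 13 → (13,16).
Selected 4 jobs.

4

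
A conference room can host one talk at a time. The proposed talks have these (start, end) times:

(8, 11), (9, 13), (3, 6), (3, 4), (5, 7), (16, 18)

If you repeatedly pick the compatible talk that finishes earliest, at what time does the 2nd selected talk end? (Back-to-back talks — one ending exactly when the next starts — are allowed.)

7

Greedy by earliest finish: after sorting by end time, pick each interval compatible with the last pick.
Sorted by end: (3,4)  (3,6)  (5,7)  (8,11)  (9,13)  (16,18)
take (3,4); take (5,7); take (8,11); take (16,18).
Selected: (3,4) (5,7) (8,11) (16,18)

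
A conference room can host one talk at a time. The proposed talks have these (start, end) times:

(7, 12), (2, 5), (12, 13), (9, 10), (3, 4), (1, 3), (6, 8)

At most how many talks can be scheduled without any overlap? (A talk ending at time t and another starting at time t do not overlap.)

5

Sort by end time and greedily take each interval whose start is ≥ the last chosen end.
Sorted by end: (1,3)  (3,4)  (2,5)  (6,8)  (9,10)  (7,12)  (12,13)
take (1,3); take (3,4); take (6,8); take (9,10); skip (7,12); take (12,13).
Selected 5 talks.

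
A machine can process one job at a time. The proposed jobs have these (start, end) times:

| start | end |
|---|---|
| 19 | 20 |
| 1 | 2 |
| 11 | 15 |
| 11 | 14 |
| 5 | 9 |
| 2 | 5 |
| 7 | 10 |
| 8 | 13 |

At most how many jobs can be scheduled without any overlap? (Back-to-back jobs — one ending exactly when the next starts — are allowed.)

Greedy by earliest finish: after sorting by end time, pick each interval compatible with the last pick.
By end time: (1,2), (2,5), (5,9), (7,10), (8,13), (11,14), (11,15), (19,20).
Pick (1,2); next start ≥ 2 → (2,5); next start ≥ 5 → (5,9); next start ≥ 9 → (11,14); next start ≥ 14 → (19,20).
Selected 5 jobs.

5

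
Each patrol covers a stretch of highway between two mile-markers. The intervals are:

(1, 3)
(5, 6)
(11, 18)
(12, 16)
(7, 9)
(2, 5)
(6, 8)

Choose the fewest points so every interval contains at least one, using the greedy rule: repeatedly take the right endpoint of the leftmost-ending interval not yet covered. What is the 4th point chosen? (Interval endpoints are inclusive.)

16

Process intervals by earliest right end; each time one isn't hit yet, stab at its right endpoint.
By right end: [1,3]  [2,5]  [5,6]  [6,8]  [7,9]  [12,16]  [11,18]
[1,3] uncovered → point at 3; [5,6] uncovered → point at 6; [7,9] uncovered → point at 9; [12,16] uncovered → point at 16.
Points: 3, 6, 9, 16 (4 total).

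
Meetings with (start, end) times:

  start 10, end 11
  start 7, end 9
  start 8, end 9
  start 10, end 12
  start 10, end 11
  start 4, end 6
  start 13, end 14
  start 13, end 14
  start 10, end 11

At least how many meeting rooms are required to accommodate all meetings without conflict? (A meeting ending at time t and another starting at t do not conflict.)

4

The answer is the maximum number of intervals overlapping at any instant.
starts: [4, 7, 8, 10, 10, 10, 10, 13, 13]
ends:   [6, 9, 9, 11, 11, 11, 12, 14, 14]
s4→1 e6→0 s7→1 s8→2 e9→1 e9→0 s10→1 s10→2 s10→3 s10→4  — peak 4.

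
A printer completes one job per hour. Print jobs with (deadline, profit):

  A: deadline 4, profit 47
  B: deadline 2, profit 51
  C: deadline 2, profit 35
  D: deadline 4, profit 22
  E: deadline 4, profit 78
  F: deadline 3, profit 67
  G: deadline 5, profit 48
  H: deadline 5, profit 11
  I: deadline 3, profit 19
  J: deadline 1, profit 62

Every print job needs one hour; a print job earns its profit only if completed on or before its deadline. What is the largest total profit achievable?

306

Sort by profit descending; place each in the latest free slot ≤ its deadline.
By profit: E(d4,78), F(d3,67), J(d1,62), B(d2,51), G(d5,48), A(d4,47), C(d2,35), D(d4,22), I(d3,19), H(d5,11)
E→slot 4; F→slot 3; J→slot 1; B→slot 2; G→slot 5; A skipped; C skipped; D skipped; I skipped; H skipped.
Profit = 62 + 51 + 67 + 78 + 48 = 306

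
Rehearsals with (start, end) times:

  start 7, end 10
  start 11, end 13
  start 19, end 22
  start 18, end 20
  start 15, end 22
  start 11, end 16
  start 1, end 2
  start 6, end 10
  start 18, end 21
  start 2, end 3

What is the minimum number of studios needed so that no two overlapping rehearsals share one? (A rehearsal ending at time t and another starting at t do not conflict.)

4

starts: [1, 2, 6, 7, 11, 11, 15, 18, 18, 19]
ends:   [2, 3, 10, 10, 13, 16, 20, 21, 22, 22]
s1→1 e2→0 s2→1 e3→0 s6→1 s7→2 e10→1 e10→0 s11→1 s11→2 e13→1 s15→2 e16→1 s18→2 s18→3 s19→4  — peak 4.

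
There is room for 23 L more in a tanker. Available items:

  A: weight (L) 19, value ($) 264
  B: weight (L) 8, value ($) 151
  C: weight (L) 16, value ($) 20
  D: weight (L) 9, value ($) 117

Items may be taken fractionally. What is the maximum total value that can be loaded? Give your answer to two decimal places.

Sort by value per unit weight and fill in that order.
Ratios (sorted): B 18.88, A 13.89, D 13.00, C 1.25
take B (8 @ 151); take 15/19 of A → 208.42. Capacity used 23/23.
Total value = 359.42

359.42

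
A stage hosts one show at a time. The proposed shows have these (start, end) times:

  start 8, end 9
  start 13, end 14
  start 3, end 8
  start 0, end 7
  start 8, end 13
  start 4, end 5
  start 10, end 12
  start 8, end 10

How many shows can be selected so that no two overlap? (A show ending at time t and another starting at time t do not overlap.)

Sorted by end: (4,5)  (0,7)  (3,8)  (8,9)  (8,10)  (10,12)  (8,13)  (13,14)
take (4,5); take (8,9); skip (8,10); take (10,12); take (13,14).
Selected 4 shows.

4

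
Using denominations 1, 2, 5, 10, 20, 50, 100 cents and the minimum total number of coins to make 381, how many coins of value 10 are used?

381 − 3×100→81 − 1×50→31 − 1×20→11 − 1×10→1 − 1×1→0
Count of 10: 1

1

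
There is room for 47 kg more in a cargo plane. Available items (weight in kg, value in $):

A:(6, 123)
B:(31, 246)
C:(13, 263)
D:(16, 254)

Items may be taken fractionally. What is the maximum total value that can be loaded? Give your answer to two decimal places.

Greedy by value/weight ratio, highest first.
Ratios (sorted): A 20.50, C 20.23, D 15.88, B 7.94
take A (6 @ 123); take C (13 @ 263); take D (16 @ 254); take 12/31 of B → 95.23. Capacity used 47/47.
Total value = 735.23

735.23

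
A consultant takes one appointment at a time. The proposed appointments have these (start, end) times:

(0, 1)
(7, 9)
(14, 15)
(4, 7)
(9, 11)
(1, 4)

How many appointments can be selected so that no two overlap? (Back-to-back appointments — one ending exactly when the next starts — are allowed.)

6

Sorted by end: (0,1)  (1,4)  (4,7)  (7,9)  (9,11)  (14,15)
take (0,1); take (1,4); take (4,7); take (7,9); take (9,11); take (14,15).
Selected 6 appointments.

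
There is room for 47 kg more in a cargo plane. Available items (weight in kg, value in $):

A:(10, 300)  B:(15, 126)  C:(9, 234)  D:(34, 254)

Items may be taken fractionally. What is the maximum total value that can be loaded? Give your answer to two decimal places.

757.12

Greedy by value/weight ratio, highest first.
Order: A (300/10=30.00) > C (234/9=26.00) > B (126/15=8.40) > D (254/34=7.47)
Fill: take A (10 @ 300) → take C (9 @ 234) → take B (15 @ 126) → take 13/34 of D → 97.12; 47/47 used.
Total value = 757.12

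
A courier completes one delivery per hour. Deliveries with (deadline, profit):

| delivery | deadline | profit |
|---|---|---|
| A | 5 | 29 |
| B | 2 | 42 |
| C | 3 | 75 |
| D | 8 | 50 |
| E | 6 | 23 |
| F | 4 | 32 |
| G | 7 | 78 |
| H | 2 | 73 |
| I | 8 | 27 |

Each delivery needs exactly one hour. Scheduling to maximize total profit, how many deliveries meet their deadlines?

8

Take jobs in profit order; each goes to the latest open slot no later than its deadline.
By profit: G(d7,78), C(d3,75), H(d2,73), D(d8,50), B(d2,42), F(d4,32), A(d5,29), I(d8,27), E(d6,23)
G→slot 7; C→slot 3; H→slot 2; D→slot 8; B→slot 1; F→slot 4; A→slot 5; I→slot 6; E skipped.
8 of 9 scheduled.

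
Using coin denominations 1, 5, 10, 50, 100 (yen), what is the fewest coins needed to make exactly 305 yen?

4

Greedy: take as many of the largest coin as possible, then repeat with the remainder.
305 = 3×100 + 1×5
Total coins = 3 + 1 = 4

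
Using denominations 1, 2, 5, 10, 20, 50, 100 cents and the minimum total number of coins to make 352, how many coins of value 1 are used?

Greedy: take as many of the largest coin as possible, then repeat with the remainder.
352 − 3×100→52 − 1×50→2 − 1×2→0
Count of 1: 0

0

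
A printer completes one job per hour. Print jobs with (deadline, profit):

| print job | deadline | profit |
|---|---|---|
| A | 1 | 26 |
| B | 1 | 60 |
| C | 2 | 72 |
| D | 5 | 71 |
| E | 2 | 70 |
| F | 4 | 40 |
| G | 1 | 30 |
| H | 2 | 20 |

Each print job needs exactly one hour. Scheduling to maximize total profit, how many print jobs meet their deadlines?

By profit: C(d2,72), D(d5,71), E(d2,70), B(d1,60), F(d4,40), G(d1,30), A(d1,26), H(d2,20)
C→slot 2; D→slot 5; E→slot 1; B skipped; F→slot 4; G skipped; A skipped; H skipped.
4 of 8 scheduled.

4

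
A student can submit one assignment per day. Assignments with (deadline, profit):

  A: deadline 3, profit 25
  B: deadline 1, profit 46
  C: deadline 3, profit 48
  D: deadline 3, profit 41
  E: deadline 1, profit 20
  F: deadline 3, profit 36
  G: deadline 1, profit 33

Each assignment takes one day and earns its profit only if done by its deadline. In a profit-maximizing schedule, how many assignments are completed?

3

Profit order: C=48 B=46 D=41 F=36 G=33 A=25 E=20
Assign: C→slot 3, B→slot 1, D→slot 2, F skipped, G skipped, A skipped, E skipped.
Slots: [1:B] [2:D] [3:C]
3 of 7 scheduled.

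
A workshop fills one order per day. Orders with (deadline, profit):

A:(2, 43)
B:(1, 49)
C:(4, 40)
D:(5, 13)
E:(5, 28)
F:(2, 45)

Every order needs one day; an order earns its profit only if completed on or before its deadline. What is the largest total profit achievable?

Take jobs in profit order; each goes to the latest open slot no later than its deadline.
Profit order: B=49 F=45 A=43 C=40 E=28 D=13
Assign: B→slot 1, F→slot 2, A skipped, C→slot 4, E→slot 5, D→slot 3.
Slots: [1:B] [2:F] [3:D] [4:C] [5:E]
Profit = 49 + 45 + 13 + 40 + 28 = 175

175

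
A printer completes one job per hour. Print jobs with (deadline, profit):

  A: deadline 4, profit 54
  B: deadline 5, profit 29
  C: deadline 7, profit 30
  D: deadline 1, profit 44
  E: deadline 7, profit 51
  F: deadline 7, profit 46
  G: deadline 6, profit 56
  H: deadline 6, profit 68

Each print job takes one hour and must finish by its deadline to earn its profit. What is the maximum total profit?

349

By profit: H(d6,68), G(d6,56), A(d4,54), E(d7,51), F(d7,46), D(d1,44), C(d7,30), B(d5,29)
H→slot 6; G→slot 5; A→slot 4; E→slot 7; F→slot 3; D→slot 1; C→slot 2; B skipped.
Profit = 44 + 30 + 46 + 54 + 56 + 68 + 51 = 349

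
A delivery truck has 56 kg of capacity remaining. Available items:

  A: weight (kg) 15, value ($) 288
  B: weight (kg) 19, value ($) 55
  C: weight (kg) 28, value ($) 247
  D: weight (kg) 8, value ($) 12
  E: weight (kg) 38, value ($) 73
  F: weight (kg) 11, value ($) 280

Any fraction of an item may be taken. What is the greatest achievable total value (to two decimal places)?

Order: F (280/11=25.45) > A (288/15=19.20) > C (247/28=8.82) > B (55/19=2.89) > E (73/38=1.92) > D (12/8=1.50)
Fill: take F (11 @ 280) → take A (15 @ 288) → take C (28 @ 247) → take 2/19 of B → 5.79; 56/56 used.
Total value = 820.79

820.79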